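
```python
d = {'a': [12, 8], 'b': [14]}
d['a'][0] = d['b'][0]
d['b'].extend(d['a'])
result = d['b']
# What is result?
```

After line 1: d = {'a': [12, 8], 'b': [14]}
After line 2 (a[0] = b[0] = 14): d = {'a': [14, 8], 'b': [14]}
After line 3 (b.extend(a) appends [14, 8]): d = {'a': [14, 8], 'b': [14, 14, 8]}
After line 4: result = d['b'] = [14, 14, 8]

[14, 14, 8]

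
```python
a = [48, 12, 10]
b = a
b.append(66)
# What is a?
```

After line 1: a = [48, 12, 10]
After line 2 (b = a is an alias, same object): a = [48, 12, 10], b = [48, 12, 10]
After line 3 (b.append mutates the shared list): a = [48, 12, 10, 66], b = [48, 12, 10, 66]

[48, 12, 10, 66]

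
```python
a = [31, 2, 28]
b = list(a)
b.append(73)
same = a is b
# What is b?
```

After line 1: a = [31, 2, 28]
After line 2 (b = list(a) is a shallow copy, new object): a = [31, 2, 28], b = [31, 2, 28]
After line 3 (append only mutates b): a = [31, 2, 28], b = [31, 2, 28, 73]
After line 4 (same = a is b; different objects -> False): same = False

[31, 2, 28, 73]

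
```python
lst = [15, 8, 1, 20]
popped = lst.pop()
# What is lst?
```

[15, 8, 1]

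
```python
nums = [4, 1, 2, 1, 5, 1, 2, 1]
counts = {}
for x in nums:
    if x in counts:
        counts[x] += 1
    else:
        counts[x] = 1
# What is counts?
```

Initial: counts = {}, nums = [4, 1, 2, 1, 5, 1, 2, 1]
See 4: counts = {4: 1}
See 1: counts = {4: 1, 1: 1}
See 2: counts = {4: 1, 1: 1, 2: 1}
See 1: counts = {4: 1, 1: 2, 2: 1}
See 5: counts = {4: 1, 1: 2, 2: 1, 5: 1}
See 1: counts = {4: 1, 1: 3, 2: 1, 5: 1}
See 2: counts = {4: 1, 1: 3, 2: 2, 5: 1}
See 1: counts = {4: 1, 1: 4, 2: 2, 5: 1}

{4: 1, 1: 4, 2: 2, 5: 1}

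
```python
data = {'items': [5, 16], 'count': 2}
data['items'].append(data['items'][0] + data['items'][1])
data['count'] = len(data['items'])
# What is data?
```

After line 1: data = {'items': [5, 16], 'count': 2}
After line 2 (append 5 + 16 = 21): data = {'items': [5, 16, 21], 'count': 2}
After line 3 (count = len(items) = 3): data = {'items': [5, 16, 21], 'count': 3}

{'items': [5, 16, 21], 'count': 3}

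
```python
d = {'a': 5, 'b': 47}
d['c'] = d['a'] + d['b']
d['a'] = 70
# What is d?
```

After line 1: d = {'a': 5, 'b': 47}
After line 2 (d['c'] = 5 + 47): d = {'a': 5, 'b': 47, 'c': 52}
After line 3: d = {'a': 70, 'b': 47, 'c': 52}

{'a': 70, 'b': 47, 'c': 52}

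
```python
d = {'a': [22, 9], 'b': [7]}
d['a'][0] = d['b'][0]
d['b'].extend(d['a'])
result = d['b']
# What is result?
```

After line 1: d = {'a': [22, 9], 'b': [7]}
After line 2 (a[0] = b[0] = 7): d = {'a': [7, 9], 'b': [7]}
After line 3 (b.extend(a) appends [7, 9]): d = {'a': [7, 9], 'b': [7, 7, 9]}
After line 4: result = d['b'] = [7, 7, 9]

[7, 7, 9]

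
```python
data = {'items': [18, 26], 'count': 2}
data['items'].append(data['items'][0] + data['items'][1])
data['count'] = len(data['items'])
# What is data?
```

After line 1: data = {'items': [18, 26], 'count': 2}
After line 2 (append 18 + 26 = 44): data = {'items': [18, 26, 44], 'count': 2}
After line 3 (count = len(items) = 3): data = {'items': [18, 26, 44], 'count': 3}

{'items': [18, 26, 44], 'count': 3}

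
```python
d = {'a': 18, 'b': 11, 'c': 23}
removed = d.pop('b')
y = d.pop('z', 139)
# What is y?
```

After line 1: d = {'a': 18, 'b': 11, 'c': 23}
After line 2 (pop 'b' returns 11): d = {'a': 18, 'c': 23}, removed = 11
After line 3 (pop 'z' missing, returns default 139): d = {'a': 18, 'c': 23}, y = 139

139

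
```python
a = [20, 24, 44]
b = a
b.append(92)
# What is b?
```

After line 1: a = [20, 24, 44]
After line 2 (b = a is an alias, same object): a = [20, 24, 44], b = [20, 24, 44]
After line 3 (b.append mutates the shared list): a = [20, 24, 44, 92], b = [20, 24, 44, 92]

[20, 24, 44, 92]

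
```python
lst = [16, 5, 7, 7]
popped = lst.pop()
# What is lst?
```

[16, 5, 7]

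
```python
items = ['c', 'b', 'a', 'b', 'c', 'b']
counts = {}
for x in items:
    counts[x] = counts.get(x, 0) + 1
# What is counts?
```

Initial: counts = {}, items = ['c', 'b', 'a', 'b', 'c', 'b']
See 'c': counts = {'c': 1}
See 'b': counts = {'c': 1, 'b': 1}
See 'a': counts = {'c': 1, 'b': 1, 'a': 1}
See 'b': counts = {'c': 1, 'b': 2, 'a': 1}
See 'c': counts = {'c': 2, 'b': 2, 'a': 1}
See 'b': counts = {'c': 2, 'b': 3, 'a': 1}

{'c': 2, 'b': 3, 'a': 1}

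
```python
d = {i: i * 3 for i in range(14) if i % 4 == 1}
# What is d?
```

{1: 3, 5: 15, 9: 27, 13: 39}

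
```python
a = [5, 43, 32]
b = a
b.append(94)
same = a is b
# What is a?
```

After line 1: a = [5, 43, 32]
After line 2 (b = a is an alias, same object): a = [5, 43, 32], b = [5, 43, 32]
After line 3 (b.append mutates the shared list): a = [5, 43, 32, 94], b = [5, 43, 32, 94]
After line 4 (same = a is b; same object -> True): same = True

[5, 43, 32, 94]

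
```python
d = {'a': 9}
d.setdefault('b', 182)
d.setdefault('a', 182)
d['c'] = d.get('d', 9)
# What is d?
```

After line 1: d = {'a': 9}
After line 2 (setdefault adds 'b'=182): d = {'a': 9, 'b': 182}
After line 3 (setdefault 'a' no-op, already exists): d = {'a': 9, 'b': 182}
After line 4 (get('d', 9) returns default since 'd' not in d): d = {'a': 9, 'b': 182, 'c': 9}

{'a': 9, 'b': 182, 'c': 9}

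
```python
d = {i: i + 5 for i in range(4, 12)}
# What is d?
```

{4: 9, 5: 10, 6: 11, 7: 12, 8: 13, 9: 14, 10: 15, 11: 16}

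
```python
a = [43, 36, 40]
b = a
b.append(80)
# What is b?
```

After line 1: a = [43, 36, 40]
After line 2 (b = a is an alias, same object): a = [43, 36, 40], b = [43, 36, 40]
After line 3 (b.append mutates the shared list): a = [43, 36, 40, 80], b = [43, 36, 40, 80]

[43, 36, 40, 80]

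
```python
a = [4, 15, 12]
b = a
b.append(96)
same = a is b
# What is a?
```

After line 1: a = [4, 15, 12]
After line 2 (b = a is an alias, same object): a = [4, 15, 12], b = [4, 15, 12]
After line 3 (b.append mutates the shared list): a = [4, 15, 12, 96], b = [4, 15, 12, 96]
After line 4 (same = a is b; same object -> True): same = True

[4, 15, 12, 96]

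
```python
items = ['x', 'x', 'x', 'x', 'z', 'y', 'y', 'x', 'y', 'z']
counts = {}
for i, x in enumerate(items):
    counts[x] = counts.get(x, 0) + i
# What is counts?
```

Initial: counts = {}, items = ['x', 'x', 'x', 'x', 'z', 'y', 'y', 'x', 'y', 'z']
i=0, x='x': counts = {'x': 0}
i=1, x='x': counts = {'x': 1}
i=2, x='x': counts = {'x': 3}
i=3, x='x': counts = {'x': 6}
i=4, x='z': counts = {'x': 6, 'z': 4}
i=5, x='y': counts = {'x': 6, 'z': 4, 'y': 5}
i=6, x='y': counts = {'x': 6, 'z': 4, 'y': 11}
i=7, x='x': counts = {'x': 13, 'z': 4, 'y': 11}
i=8, x='y': counts = {'x': 13, 'z': 4, 'y': 19}
i=9, x='z': counts = {'x': 13, 'z': 13, 'y': 19}

{'x': 13, 'z': 13, 'y': 19}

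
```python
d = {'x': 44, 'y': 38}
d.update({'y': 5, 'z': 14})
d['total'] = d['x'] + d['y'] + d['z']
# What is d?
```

After line 1: d = {'x': 44, 'y': 38}
After line 2 (y overwritten, z added): d = {'x': 44, 'y': 5, 'z': 14}
After line 3 (total = 44 + 5 + 14 = 63): d = {'x': 44, 'y': 5, 'z': 14, 'total': 63}

{'x': 44, 'y': 5, 'z': 14, 'total': 63}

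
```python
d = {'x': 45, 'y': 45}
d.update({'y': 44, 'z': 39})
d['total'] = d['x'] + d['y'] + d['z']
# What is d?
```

After line 1: d = {'x': 45, 'y': 45}
After line 2 (y overwritten, z added): d = {'x': 45, 'y': 44, 'z': 39}
After line 3 (total = 45 + 44 + 39 = 128): d = {'x': 45, 'y': 44, 'z': 39, 'total': 128}

{'x': 45, 'y': 44, 'z': 39, 'total': 128}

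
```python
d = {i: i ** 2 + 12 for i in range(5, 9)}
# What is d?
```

{5: 37, 6: 48, 7: 61, 8: 76}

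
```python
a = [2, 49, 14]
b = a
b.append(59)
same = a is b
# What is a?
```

After line 1: a = [2, 49, 14]
After line 2 (b = a is an alias, same object): a = [2, 49, 14], b = [2, 49, 14]
After line 3 (b.append mutates the shared list): a = [2, 49, 14, 59], b = [2, 49, 14, 59]
After line 4 (same = a is b; same object -> True): same = True

[2, 49, 14, 59]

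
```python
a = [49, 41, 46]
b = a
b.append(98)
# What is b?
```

After line 1: a = [49, 41, 46]
After line 2 (b = a is an alias, same object): a = [49, 41, 46], b = [49, 41, 46]
After line 3 (b.append mutates the shared list): a = [49, 41, 46, 98], b = [49, 41, 46, 98]

[49, 41, 46, 98]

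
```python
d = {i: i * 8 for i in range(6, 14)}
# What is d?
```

{6: 48, 7: 56, 8: 64, 9: 72, 10: 80, 11: 88, 12: 96, 13: 104}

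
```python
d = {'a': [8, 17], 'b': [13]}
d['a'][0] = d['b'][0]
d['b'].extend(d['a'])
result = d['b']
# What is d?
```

After line 1: d = {'a': [8, 17], 'b': [13]}
After line 2 (a[0] = b[0] = 13): d = {'a': [13, 17], 'b': [13]}
After line 3 (b.extend(a) appends [13, 17]): d = {'a': [13, 17], 'b': [13, 13, 17]}
After line 4: result = d['b'] = [13, 13, 17]

{'a': [13, 17], 'b': [13, 13, 17]}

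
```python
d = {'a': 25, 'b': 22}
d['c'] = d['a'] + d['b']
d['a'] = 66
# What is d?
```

After line 1: d = {'a': 25, 'b': 22}
After line 2 (d['c'] = 25 + 22): d = {'a': 25, 'b': 22, 'c': 47}
After line 3: d = {'a': 66, 'b': 22, 'c': 47}

{'a': 66, 'b': 22, 'c': 47}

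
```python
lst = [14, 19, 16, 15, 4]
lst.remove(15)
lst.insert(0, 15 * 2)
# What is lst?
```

After line 1: lst = [14, 19, 16, 15, 4]
After line 2 (remove first 15): lst = [14, 19, 16, 4]
After line 3 (insert 30 at index 0): lst = [30, 14, 19, 16, 4]

[30, 14, 19, 16, 4]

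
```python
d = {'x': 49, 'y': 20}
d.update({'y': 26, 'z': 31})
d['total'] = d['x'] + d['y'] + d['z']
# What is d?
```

After line 1: d = {'x': 49, 'y': 20}
After line 2 (y overwritten, z added): d = {'x': 49, 'y': 26, 'z': 31}
After line 3 (total = 49 + 26 + 31 = 106): d = {'x': 49, 'y': 26, 'z': 31, 'total': 106}

{'x': 49, 'y': 26, 'z': 31, 'total': 106}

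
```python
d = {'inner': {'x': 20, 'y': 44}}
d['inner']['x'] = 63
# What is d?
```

After line 1: d = {'inner': {'x': 20, 'y': 44}}
After line 2 (inner x overwritten): d = {'inner': {'x': 63, 'y': 44}}

{'inner': {'x': 63, 'y': 44}}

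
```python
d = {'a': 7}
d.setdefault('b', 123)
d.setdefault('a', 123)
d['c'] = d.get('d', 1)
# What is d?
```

After line 1: d = {'a': 7}
After line 2 (setdefault adds 'b'=123): d = {'a': 7, 'b': 123}
After line 3 (setdefault 'a' no-op, already exists): d = {'a': 7, 'b': 123}
After line 4 (get('d', 1) returns default since 'd' not in d): d = {'a': 7, 'b': 123, 'c': 1}

{'a': 7, 'b': 123, 'c': 1}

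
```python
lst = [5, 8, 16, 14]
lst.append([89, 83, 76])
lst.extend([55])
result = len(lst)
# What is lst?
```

After line 1: lst = [5, 8, 16, 14]
After line 2 (append adds [89, 83, 76] as single element): lst = [5, 8, 16, 14, [89, 83, 76]]
After line 3 (extend unpacks [55], adds 55): lst = [5, 8, 16, 14, [89, 83, 76], 55]
After line 4: result = len(lst) = 6

[5, 8, 16, 14, [89, 83, 76], 55]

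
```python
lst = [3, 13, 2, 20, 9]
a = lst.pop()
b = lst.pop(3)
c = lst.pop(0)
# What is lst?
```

After line 1: lst = [3, 13, 2, 20, 9]
After line 2 (pop() -> a = 9): lst = [3, 13, 2, 20]
After line 3 (pop(3) -> b = 20): lst = [3, 13, 2]
After line 4 (pop(0) -> c = 3): lst = [13, 2]

[13, 2]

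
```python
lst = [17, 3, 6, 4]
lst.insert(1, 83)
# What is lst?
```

[17, 83, 3, 6, 4]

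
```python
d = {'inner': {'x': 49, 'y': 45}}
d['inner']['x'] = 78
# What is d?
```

After line 1: d = {'inner': {'x': 49, 'y': 45}}
After line 2 (inner x overwritten): d = {'inner': {'x': 78, 'y': 45}}

{'inner': {'x': 78, 'y': 45}}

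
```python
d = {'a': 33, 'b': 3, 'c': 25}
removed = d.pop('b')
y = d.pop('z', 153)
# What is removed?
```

After line 1: d = {'a': 33, 'b': 3, 'c': 25}
After line 2 (pop 'b' returns 3): d = {'a': 33, 'c': 25}, removed = 3
After line 3 (pop 'z' missing, returns default 153): d = {'a': 33, 'c': 25}, y = 153

3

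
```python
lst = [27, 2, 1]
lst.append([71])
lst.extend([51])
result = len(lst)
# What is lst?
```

After line 1: lst = [27, 2, 1]
After line 2 (append adds [71] as single element): lst = [27, 2, 1, [71]]
After line 3 (extend unpacks [51], adds 51): lst = [27, 2, 1, [71], 51]
After line 4: result = len(lst) = 5

[27, 2, 1, [71], 51]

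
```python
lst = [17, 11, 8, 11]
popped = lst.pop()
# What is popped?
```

11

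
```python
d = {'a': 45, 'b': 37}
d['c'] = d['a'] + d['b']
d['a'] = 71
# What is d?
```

After line 1: d = {'a': 45, 'b': 37}
After line 2 (d['c'] = 45 + 37): d = {'a': 45, 'b': 37, 'c': 82}
After line 3: d = {'a': 71, 'b': 37, 'c': 82}

{'a': 71, 'b': 37, 'c': 82}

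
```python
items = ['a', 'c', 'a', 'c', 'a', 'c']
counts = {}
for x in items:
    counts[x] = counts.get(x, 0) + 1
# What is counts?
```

Initial: counts = {}, items = ['a', 'c', 'a', 'c', 'a', 'c']
See 'a': counts = {'a': 1}
See 'c': counts = {'a': 1, 'c': 1}
See 'a': counts = {'a': 2, 'c': 1}
See 'c': counts = {'a': 2, 'c': 2}
See 'a': counts = {'a': 3, 'c': 2}
See 'c': counts = {'a': 3, 'c': 3}

{'a': 3, 'c': 3}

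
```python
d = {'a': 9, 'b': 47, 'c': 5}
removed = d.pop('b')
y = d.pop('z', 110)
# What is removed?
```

After line 1: d = {'a': 9, 'b': 47, 'c': 5}
After line 2 (pop 'b' returns 47): d = {'a': 9, 'c': 5}, removed = 47
After line 3 (pop 'z' missing, returns default 110): d = {'a': 9, 'c': 5}, y = 110

47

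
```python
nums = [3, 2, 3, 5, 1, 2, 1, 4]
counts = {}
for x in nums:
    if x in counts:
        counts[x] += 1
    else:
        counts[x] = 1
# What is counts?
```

Initial: counts = {}, nums = [3, 2, 3, 5, 1, 2, 1, 4]
See 3: counts = {3: 1}
See 2: counts = {3: 1, 2: 1}
See 3: counts = {3: 2, 2: 1}
See 5: counts = {3: 2, 2: 1, 5: 1}
See 1: counts = {3: 2, 2: 1, 5: 1, 1: 1}
See 2: counts = {3: 2, 2: 2, 5: 1, 1: 1}
See 1: counts = {3: 2, 2: 2, 5: 1, 1: 2}
See 4: counts = {3: 2, 2: 2, 5: 1, 1: 2, 4: 1}

{3: 2, 2: 2, 5: 1, 1: 2, 4: 1}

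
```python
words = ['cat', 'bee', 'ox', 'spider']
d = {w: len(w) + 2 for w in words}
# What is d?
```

{'cat': 5, 'bee': 5, 'ox': 4, 'spider': 8}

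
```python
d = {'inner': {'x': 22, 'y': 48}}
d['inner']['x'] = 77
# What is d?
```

After line 1: d = {'inner': {'x': 22, 'y': 48}}
After line 2 (inner x overwritten): d = {'inner': {'x': 77, 'y': 48}}

{'inner': {'x': 77, 'y': 48}}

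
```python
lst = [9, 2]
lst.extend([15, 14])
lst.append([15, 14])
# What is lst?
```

After line 1: lst = [9, 2]
After line 2 (extend unpacks [15, 14]): lst = [9, 2, 15, 14]
After line 3 (append adds [15, 14] as single element): lst = [9, 2, 15, 14, [15, 14]]

[9, 2, 15, 14, [15, 14]]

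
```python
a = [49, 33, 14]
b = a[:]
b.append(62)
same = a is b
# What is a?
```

After line 1: a = [49, 33, 14]
After line 2 (b = a[:] is a shallow copy, new object): a = [49, 33, 14], b = [49, 33, 14]
After line 3 (append only mutates b): a = [49, 33, 14], b = [49, 33, 14, 62]
After line 4 (same = a is b; different objects -> False): same = False

[49, 33, 14]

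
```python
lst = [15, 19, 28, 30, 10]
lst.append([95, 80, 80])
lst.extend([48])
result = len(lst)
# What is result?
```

After line 1: lst = [15, 19, 28, 30, 10]
After line 2 (append adds [95, 80, 80] as single element): lst = [15, 19, 28, 30, 10, [95, 80, 80]]
After line 3 (extend unpacks [48], adds 48): lst = [15, 19, 28, 30, 10, [95, 80, 80], 48]
After line 4: result = len(lst) = 7

7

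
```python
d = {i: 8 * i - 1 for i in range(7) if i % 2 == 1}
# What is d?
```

{1: 7, 3: 23, 5: 39}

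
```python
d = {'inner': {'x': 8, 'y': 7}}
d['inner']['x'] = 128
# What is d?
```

After line 1: d = {'inner': {'x': 8, 'y': 7}}
After line 2 (inner x overwritten): d = {'inner': {'x': 128, 'y': 7}}

{'inner': {'x': 128, 'y': 7}}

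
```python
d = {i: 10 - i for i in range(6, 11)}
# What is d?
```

{6: 4, 7: 3, 8: 2, 9: 1, 10: 0}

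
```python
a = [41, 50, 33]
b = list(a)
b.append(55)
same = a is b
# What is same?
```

After line 1: a = [41, 50, 33]
After line 2 (b = list(a) is a shallow copy, new object): a = [41, 50, 33], b = [41, 50, 33]
After line 3 (append only mutates b): a = [41, 50, 33], b = [41, 50, 33, 55]
After line 4 (same = a is b; different objects -> False): same = False

False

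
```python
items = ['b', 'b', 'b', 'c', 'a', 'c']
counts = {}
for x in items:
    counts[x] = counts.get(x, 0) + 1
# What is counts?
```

Initial: counts = {}, items = ['b', 'b', 'b', 'c', 'a', 'c']
See 'b': counts = {'b': 1}
See 'b': counts = {'b': 2}
See 'b': counts = {'b': 3}
See 'c': counts = {'b': 3, 'c': 1}
See 'a': counts = {'b': 3, 'c': 1, 'a': 1}
See 'c': counts = {'b': 3, 'c': 2, 'a': 1}

{'b': 3, 'c': 2, 'a': 1}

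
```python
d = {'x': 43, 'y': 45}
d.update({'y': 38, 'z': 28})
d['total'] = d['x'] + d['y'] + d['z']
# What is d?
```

After line 1: d = {'x': 43, 'y': 45}
After line 2 (y overwritten, z added): d = {'x': 43, 'y': 38, 'z': 28}
After line 3 (total = 43 + 38 + 28 = 109): d = {'x': 43, 'y': 38, 'z': 28, 'total': 109}

{'x': 43, 'y': 38, 'z': 28, 'total': 109}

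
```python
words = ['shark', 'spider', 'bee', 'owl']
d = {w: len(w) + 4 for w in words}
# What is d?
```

{'shark': 9, 'spider': 10, 'bee': 7, 'owl': 7}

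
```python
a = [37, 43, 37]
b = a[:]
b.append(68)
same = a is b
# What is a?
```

After line 1: a = [37, 43, 37]
After line 2 (b = a[:] is a shallow copy, new object): a = [37, 43, 37], b = [37, 43, 37]
After line 3 (append only mutates b): a = [37, 43, 37], b = [37, 43, 37, 68]
After line 4 (same = a is b; different objects -> False): same = False

[37, 43, 37]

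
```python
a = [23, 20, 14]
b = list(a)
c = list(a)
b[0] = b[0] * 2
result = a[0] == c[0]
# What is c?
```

After line 1: a = [23, 20, 14]
After line 2 (b = list(a), copy): a = [23, 20, 14], b = [23, 20, 14]
After line 3 (c = list(a) is a copy, new object): c = [23, 20, 14]
After line 4 (b[0] = 23 * 2 = 46; only b mutates (copy)): a = [23, 20, 14], b = [46, 20, 14], c = [23, 20, 14]
After line 5 (a[0] = 23, c[0] = 23; result = True)

[23, 20, 14]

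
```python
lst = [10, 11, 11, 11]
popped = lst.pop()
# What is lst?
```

[10, 11, 11]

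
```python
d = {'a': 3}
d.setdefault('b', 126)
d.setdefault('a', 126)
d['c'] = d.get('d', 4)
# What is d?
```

After line 1: d = {'a': 3}
After line 2 (setdefault adds 'b'=126): d = {'a': 3, 'b': 126}
After line 3 (setdefault 'a' no-op, already exists): d = {'a': 3, 'b': 126}
After line 4 (get('d', 4) returns default since 'd' not in d): d = {'a': 3, 'b': 126, 'c': 4}

{'a': 3, 'b': 126, 'c': 4}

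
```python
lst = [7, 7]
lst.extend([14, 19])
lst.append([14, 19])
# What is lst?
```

After line 1: lst = [7, 7]
After line 2 (extend unpacks [14, 19]): lst = [7, 7, 14, 19]
After line 3 (append adds [14, 19] as single element): lst = [7, 7, 14, 19, [14, 19]]

[7, 7, 14, 19, [14, 19]]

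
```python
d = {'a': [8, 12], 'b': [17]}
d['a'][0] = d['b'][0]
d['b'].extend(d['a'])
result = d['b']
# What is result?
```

After line 1: d = {'a': [8, 12], 'b': [17]}
After line 2 (a[0] = b[0] = 17): d = {'a': [17, 12], 'b': [17]}
After line 3 (b.extend(a) appends [17, 12]): d = {'a': [17, 12], 'b': [17, 17, 12]}
After line 4: result = d['b'] = [17, 17, 12]

[17, 17, 12]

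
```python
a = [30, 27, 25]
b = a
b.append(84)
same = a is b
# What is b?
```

After line 1: a = [30, 27, 25]
After line 2 (b = a is an alias, same object): a = [30, 27, 25], b = [30, 27, 25]
After line 3 (b.append mutates the shared list): a = [30, 27, 25, 84], b = [30, 27, 25, 84]
After line 4 (same = a is b; same object -> True): same = True

[30, 27, 25, 84]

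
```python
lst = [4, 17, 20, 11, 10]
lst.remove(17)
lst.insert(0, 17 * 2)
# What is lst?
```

After line 1: lst = [4, 17, 20, 11, 10]
After line 2 (remove first 17): lst = [4, 20, 11, 10]
After line 3 (insert 34 at index 0): lst = [34, 4, 20, 11, 10]

[34, 4, 20, 11, 10]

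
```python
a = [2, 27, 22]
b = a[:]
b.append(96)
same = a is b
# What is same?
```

After line 1: a = [2, 27, 22]
After line 2 (b = a[:] is a shallow copy, new object): a = [2, 27, 22], b = [2, 27, 22]
After line 3 (append only mutates b): a = [2, 27, 22], b = [2, 27, 22, 96]
After line 4 (same = a is b; different objects -> False): same = False

False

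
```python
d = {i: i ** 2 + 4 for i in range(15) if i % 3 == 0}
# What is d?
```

{0: 4, 3: 13, 6: 40, 9: 85, 12: 148}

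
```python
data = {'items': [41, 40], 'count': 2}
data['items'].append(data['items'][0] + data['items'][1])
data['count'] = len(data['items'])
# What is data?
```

After line 1: data = {'items': [41, 40], 'count': 2}
After line 2 (append 41 + 40 = 81): data = {'items': [41, 40, 81], 'count': 2}
After line 3 (count = len(items) = 3): data = {'items': [41, 40, 81], 'count': 3}

{'items': [41, 40, 81], 'count': 3}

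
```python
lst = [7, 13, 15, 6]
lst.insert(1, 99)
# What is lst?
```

[7, 99, 13, 15, 6]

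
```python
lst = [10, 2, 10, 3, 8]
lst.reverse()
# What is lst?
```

[8, 3, 10, 2, 10]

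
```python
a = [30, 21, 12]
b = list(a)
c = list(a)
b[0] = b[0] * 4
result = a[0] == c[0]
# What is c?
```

After line 1: a = [30, 21, 12]
After line 2 (b = list(a), copy): a = [30, 21, 12], b = [30, 21, 12]
After line 3 (c = list(a) is a copy, new object): c = [30, 21, 12]
After line 4 (b[0] = 30 * 4 = 120; only b mutates (copy)): a = [30, 21, 12], b = [120, 21, 12], c = [30, 21, 12]
After line 5 (a[0] = 30, c[0] = 30; result = True)

[30, 21, 12]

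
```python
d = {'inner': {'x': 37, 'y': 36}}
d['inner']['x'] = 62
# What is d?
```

After line 1: d = {'inner': {'x': 37, 'y': 36}}
After line 2 (inner x overwritten): d = {'inner': {'x': 62, 'y': 36}}

{'inner': {'x': 62, 'y': 36}}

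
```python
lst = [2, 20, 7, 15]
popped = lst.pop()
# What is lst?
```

[2, 20, 7]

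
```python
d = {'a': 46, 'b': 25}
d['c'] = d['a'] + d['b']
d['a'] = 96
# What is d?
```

After line 1: d = {'a': 46, 'b': 25}
After line 2 (d['c'] = 46 + 25): d = {'a': 46, 'b': 25, 'c': 71}
After line 3: d = {'a': 96, 'b': 25, 'c': 71}

{'a': 96, 'b': 25, 'c': 71}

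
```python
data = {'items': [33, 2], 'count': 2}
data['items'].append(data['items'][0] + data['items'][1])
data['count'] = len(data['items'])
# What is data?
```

After line 1: data = {'items': [33, 2], 'count': 2}
After line 2 (append 33 + 2 = 35): data = {'items': [33, 2, 35], 'count': 2}
After line 3 (count = len(items) = 3): data = {'items': [33, 2, 35], 'count': 3}

{'items': [33, 2, 35], 'count': 3}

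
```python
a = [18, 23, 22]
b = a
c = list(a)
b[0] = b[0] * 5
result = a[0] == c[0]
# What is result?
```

After line 1: a = [18, 23, 22]
After line 2 (b = a, alias): a = [18, 23, 22], b = [18, 23, 22]
After line 3 (c = list(a) is a copy, new object): c = [18, 23, 22]
After line 4 (b[0] = 18 * 5 = 90; mutates shared a/b): a = b = [90, 23, 22], c = [18, 23, 22]
After line 5 (a[0] = 90, c[0] = 18; result = False)

False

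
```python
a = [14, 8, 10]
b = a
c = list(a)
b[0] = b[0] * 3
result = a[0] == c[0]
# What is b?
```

After line 1: a = [14, 8, 10]
After line 2 (b = a, alias): a = [14, 8, 10], b = [14, 8, 10]
After line 3 (c = list(a) is a copy, new object): c = [14, 8, 10]
After line 4 (b[0] = 14 * 3 = 42; mutates shared a/b): a = b = [42, 8, 10], c = [14, 8, 10]
After line 5 (a[0] = 42, c[0] = 14; result = False)

[42, 8, 10]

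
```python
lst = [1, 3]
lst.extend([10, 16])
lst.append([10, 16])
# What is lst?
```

After line 1: lst = [1, 3]
After line 2 (extend unpacks [10, 16]): lst = [1, 3, 10, 16]
After line 3 (append adds [10, 16] as single element): lst = [1, 3, 10, 16, [10, 16]]

[1, 3, 10, 16, [10, 16]]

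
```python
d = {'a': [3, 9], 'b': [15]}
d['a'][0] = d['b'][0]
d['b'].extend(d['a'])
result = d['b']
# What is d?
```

After line 1: d = {'a': [3, 9], 'b': [15]}
After line 2 (a[0] = b[0] = 15): d = {'a': [15, 9], 'b': [15]}
After line 3 (b.extend(a) appends [15, 9]): d = {'a': [15, 9], 'b': [15, 15, 9]}
After line 4: result = d['b'] = [15, 15, 9]

{'a': [15, 9], 'b': [15, 15, 9]}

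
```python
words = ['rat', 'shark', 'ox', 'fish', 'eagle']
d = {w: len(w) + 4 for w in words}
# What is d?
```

{'rat': 7, 'shark': 9, 'ox': 6, 'fish': 8, 'eagle': 9}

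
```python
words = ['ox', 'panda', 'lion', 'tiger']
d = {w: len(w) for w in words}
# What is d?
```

{'ox': 2, 'panda': 5, 'lion': 4, 'tiger': 5}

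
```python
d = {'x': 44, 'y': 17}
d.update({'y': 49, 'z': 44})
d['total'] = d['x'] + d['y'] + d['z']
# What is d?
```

After line 1: d = {'x': 44, 'y': 17}
After line 2 (y overwritten, z added): d = {'x': 44, 'y': 49, 'z': 44}
After line 3 (total = 44 + 49 + 44 = 137): d = {'x': 44, 'y': 49, 'z': 44, 'total': 137}

{'x': 44, 'y': 49, 'z': 44, 'total': 137}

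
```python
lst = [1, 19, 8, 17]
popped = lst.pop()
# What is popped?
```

17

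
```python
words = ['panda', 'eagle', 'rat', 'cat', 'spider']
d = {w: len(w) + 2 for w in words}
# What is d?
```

{'panda': 7, 'eagle': 7, 'rat': 5, 'cat': 5, 'spider': 8}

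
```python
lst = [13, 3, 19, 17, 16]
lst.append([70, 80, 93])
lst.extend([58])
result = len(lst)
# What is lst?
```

After line 1: lst = [13, 3, 19, 17, 16]
After line 2 (append adds [70, 80, 93] as single element): lst = [13, 3, 19, 17, 16, [70, 80, 93]]
After line 3 (extend unpacks [58], adds 58): lst = [13, 3, 19, 17, 16, [70, 80, 93], 58]
After line 4: result = len(lst) = 7

[13, 3, 19, 17, 16, [70, 80, 93], 58]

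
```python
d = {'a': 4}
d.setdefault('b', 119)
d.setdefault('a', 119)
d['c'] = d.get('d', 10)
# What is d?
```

After line 1: d = {'a': 4}
After line 2 (setdefault adds 'b'=119): d = {'a': 4, 'b': 119}
After line 3 (setdefault 'a' no-op, already exists): d = {'a': 4, 'b': 119}
After line 4 (get('d', 10) returns default since 'd' not in d): d = {'a': 4, 'b': 119, 'c': 10}

{'a': 4, 'b': 119, 'c': 10}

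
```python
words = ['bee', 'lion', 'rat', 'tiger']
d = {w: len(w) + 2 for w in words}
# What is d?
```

{'bee': 5, 'lion': 6, 'rat': 5, 'tiger': 7}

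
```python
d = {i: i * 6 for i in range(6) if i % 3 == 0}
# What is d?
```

{0: 0, 3: 18}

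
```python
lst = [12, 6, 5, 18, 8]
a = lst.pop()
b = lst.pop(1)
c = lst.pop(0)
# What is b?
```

After line 1: lst = [12, 6, 5, 18, 8]
After line 2 (pop() -> a = 8): lst = [12, 6, 5, 18]
After line 3 (pop(1) -> b = 6): lst = [12, 5, 18]
After line 4 (pop(0) -> c = 12): lst = [5, 18]

6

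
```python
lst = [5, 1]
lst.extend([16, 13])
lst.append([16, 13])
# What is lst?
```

After line 1: lst = [5, 1]
After line 2 (extend unpacks [16, 13]): lst = [5, 1, 16, 13]
After line 3 (append adds [16, 13] as single element): lst = [5, 1, 16, 13, [16, 13]]

[5, 1, 16, 13, [16, 13]]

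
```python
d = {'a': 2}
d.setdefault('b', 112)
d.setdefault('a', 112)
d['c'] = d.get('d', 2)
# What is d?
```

After line 1: d = {'a': 2}
After line 2 (setdefault adds 'b'=112): d = {'a': 2, 'b': 112}
After line 3 (setdefault 'a' no-op, already exists): d = {'a': 2, 'b': 112}
After line 4 (get('d', 2) returns default since 'd' not in d): d = {'a': 2, 'b': 112, 'c': 2}

{'a': 2, 'b': 112, 'c': 2}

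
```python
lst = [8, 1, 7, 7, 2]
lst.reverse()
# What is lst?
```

[2, 7, 7, 1, 8]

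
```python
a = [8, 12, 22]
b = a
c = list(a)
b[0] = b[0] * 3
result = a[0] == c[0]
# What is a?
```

After line 1: a = [8, 12, 22]
After line 2 (b = a, alias): a = [8, 12, 22], b = [8, 12, 22]
After line 3 (c = list(a) is a copy, new object): c = [8, 12, 22]
After line 4 (b[0] = 8 * 3 = 24; mutates shared a/b): a = b = [24, 12, 22], c = [8, 12, 22]
After line 5 (a[0] = 24, c[0] = 8; result = False)

[24, 12, 22]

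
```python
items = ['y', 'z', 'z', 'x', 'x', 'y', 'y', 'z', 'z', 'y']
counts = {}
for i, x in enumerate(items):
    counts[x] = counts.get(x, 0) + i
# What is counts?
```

Initial: counts = {}, items = ['y', 'z', 'z', 'x', 'x', 'y', 'y', 'z', 'z', 'y']
i=0, x='y': counts = {'y': 0}
i=1, x='z': counts = {'y': 0, 'z': 1}
i=2, x='z': counts = {'y': 0, 'z': 3}
i=3, x='x': counts = {'y': 0, 'z': 3, 'x': 3}
i=4, x='x': counts = {'y': 0, 'z': 3, 'x': 7}
i=5, x='y': counts = {'y': 5, 'z': 3, 'x': 7}
i=6, x='y': counts = {'y': 11, 'z': 3, 'x': 7}
i=7, x='z': counts = {'y': 11, 'z': 10, 'x': 7}
i=8, x='z': counts = {'y': 11, 'z': 18, 'x': 7}
i=9, x='y': counts = {'y': 20, 'z': 18, 'x': 7}

{'y': 20, 'z': 18, 'x': 7}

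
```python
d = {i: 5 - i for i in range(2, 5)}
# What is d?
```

{2: 3, 3: 2, 4: 1}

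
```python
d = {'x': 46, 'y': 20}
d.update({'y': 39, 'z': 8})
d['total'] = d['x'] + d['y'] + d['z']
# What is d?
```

After line 1: d = {'x': 46, 'y': 20}
After line 2 (y overwritten, z added): d = {'x': 46, 'y': 39, 'z': 8}
After line 3 (total = 46 + 39 + 8 = 93): d = {'x': 46, 'y': 39, 'z': 8, 'total': 93}

{'x': 46, 'y': 39, 'z': 8, 'total': 93}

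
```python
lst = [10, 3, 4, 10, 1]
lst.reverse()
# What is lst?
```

[1, 10, 4, 3, 10]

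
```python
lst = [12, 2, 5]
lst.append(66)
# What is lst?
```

[12, 2, 5, 66]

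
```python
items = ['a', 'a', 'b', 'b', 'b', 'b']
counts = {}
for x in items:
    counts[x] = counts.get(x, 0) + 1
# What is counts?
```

Initial: counts = {}, items = ['a', 'a', 'b', 'b', 'b', 'b']
See 'a': counts = {'a': 1}
See 'a': counts = {'a': 2}
See 'b': counts = {'a': 2, 'b': 1}
See 'b': counts = {'a': 2, 'b': 2}
See 'b': counts = {'a': 2, 'b': 3}
See 'b': counts = {'a': 2, 'b': 4}

{'a': 2, 'b': 4}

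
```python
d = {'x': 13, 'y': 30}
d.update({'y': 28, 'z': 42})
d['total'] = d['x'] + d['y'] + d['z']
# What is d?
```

After line 1: d = {'x': 13, 'y': 30}
After line 2 (y overwritten, z added): d = {'x': 13, 'y': 28, 'z': 42}
After line 3 (total = 13 + 28 + 42 = 83): d = {'x': 13, 'y': 28, 'z': 42, 'total': 83}

{'x': 13, 'y': 28, 'z': 42, 'total': 83}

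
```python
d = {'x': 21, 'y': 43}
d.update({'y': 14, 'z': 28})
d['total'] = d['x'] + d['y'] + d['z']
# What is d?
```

After line 1: d = {'x': 21, 'y': 43}
After line 2 (y overwritten, z added): d = {'x': 21, 'y': 14, 'z': 28}
After line 3 (total = 21 + 14 + 28 = 63): d = {'x': 21, 'y': 14, 'z': 28, 'total': 63}

{'x': 21, 'y': 14, 'z': 28, 'total': 63}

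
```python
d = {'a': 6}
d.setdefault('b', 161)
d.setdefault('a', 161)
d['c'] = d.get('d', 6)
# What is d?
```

After line 1: d = {'a': 6}
After line 2 (setdefault adds 'b'=161): d = {'a': 6, 'b': 161}
After line 3 (setdefault 'a' no-op, already exists): d = {'a': 6, 'b': 161}
After line 4 (get('d', 6) returns default since 'd' not in d): d = {'a': 6, 'b': 161, 'c': 6}

{'a': 6, 'b': 161, 'c': 6}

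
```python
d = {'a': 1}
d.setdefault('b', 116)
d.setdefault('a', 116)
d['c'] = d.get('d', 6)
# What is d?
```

After line 1: d = {'a': 1}
After line 2 (setdefault adds 'b'=116): d = {'a': 1, 'b': 116}
After line 3 (setdefault 'a' no-op, already exists): d = {'a': 1, 'b': 116}
After line 4 (get('d', 6) returns default since 'd' not in d): d = {'a': 1, 'b': 116, 'c': 6}

{'a': 1, 'b': 116, 'c': 6}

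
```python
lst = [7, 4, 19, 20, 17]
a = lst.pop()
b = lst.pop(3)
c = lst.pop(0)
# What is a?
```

After line 1: lst = [7, 4, 19, 20, 17]
After line 2 (pop() -> a = 17): lst = [7, 4, 19, 20]
After line 3 (pop(3) -> b = 20): lst = [7, 4, 19]
After line 4 (pop(0) -> c = 7): lst = [4, 19]

17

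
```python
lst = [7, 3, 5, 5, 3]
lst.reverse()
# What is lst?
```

[3, 5, 5, 3, 7]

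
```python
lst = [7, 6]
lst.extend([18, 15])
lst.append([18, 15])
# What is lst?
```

After line 1: lst = [7, 6]
After line 2 (extend unpacks [18, 15]): lst = [7, 6, 18, 15]
After line 3 (append adds [18, 15] as single element): lst = [7, 6, 18, 15, [18, 15]]

[7, 6, 18, 15, [18, 15]]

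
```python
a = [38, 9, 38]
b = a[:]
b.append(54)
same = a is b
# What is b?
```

After line 1: a = [38, 9, 38]
After line 2 (b = a[:] is a shallow copy, new object): a = [38, 9, 38], b = [38, 9, 38]
After line 3 (append only mutates b): a = [38, 9, 38], b = [38, 9, 38, 54]
After line 4 (same = a is b; different objects -> False): same = False

[38, 9, 38, 54]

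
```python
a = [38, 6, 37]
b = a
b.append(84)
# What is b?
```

After line 1: a = [38, 6, 37]
After line 2 (b = a is an alias, same object): a = [38, 6, 37], b = [38, 6, 37]
After line 3 (b.append mutates the shared list): a = [38, 6, 37, 84], b = [38, 6, 37, 84]

[38, 6, 37, 84]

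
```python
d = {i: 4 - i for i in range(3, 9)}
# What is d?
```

{3: 1, 4: 0, 5: -1, 6: -2, 7: -3, 8: -4}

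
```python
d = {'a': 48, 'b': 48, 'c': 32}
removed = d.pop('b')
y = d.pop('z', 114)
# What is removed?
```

After line 1: d = {'a': 48, 'b': 48, 'c': 32}
After line 2 (pop 'b' returns 48): d = {'a': 48, 'c': 32}, removed = 48
After line 3 (pop 'z' missing, returns default 114): d = {'a': 48, 'c': 32}, y = 114

48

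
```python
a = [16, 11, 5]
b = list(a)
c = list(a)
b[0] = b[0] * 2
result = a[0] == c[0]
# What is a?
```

After line 1: a = [16, 11, 5]
After line 2 (b = list(a), copy): a = [16, 11, 5], b = [16, 11, 5]
After line 3 (c = list(a) is a copy, new object): c = [16, 11, 5]
After line 4 (b[0] = 16 * 2 = 32; only b mutates (copy)): a = [16, 11, 5], b = [32, 11, 5], c = [16, 11, 5]
After line 5 (a[0] = 16, c[0] = 16; result = True)

[16, 11, 5]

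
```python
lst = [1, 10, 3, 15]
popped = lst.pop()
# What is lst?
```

[1, 10, 3]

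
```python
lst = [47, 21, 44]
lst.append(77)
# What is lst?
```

[47, 21, 44, 77]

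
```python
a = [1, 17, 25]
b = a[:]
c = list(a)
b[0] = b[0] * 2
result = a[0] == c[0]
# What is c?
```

After line 1: a = [1, 17, 25]
After line 2 (b = a[:], copy): a = [1, 17, 25], b = [1, 17, 25]
After line 3 (c = list(a) is a copy, new object): c = [1, 17, 25]
After line 4 (b[0] = 1 * 2 = 2; only b mutates (copy)): a = [1, 17, 25], b = [2, 17, 25], c = [1, 17, 25]
After line 5 (a[0] = 1, c[0] = 1; result = True)

[1, 17, 25]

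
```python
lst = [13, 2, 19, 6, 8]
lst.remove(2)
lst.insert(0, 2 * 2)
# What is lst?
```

After line 1: lst = [13, 2, 19, 6, 8]
After line 2 (remove first 2): lst = [13, 19, 6, 8]
After line 3 (insert 4 at index 0): lst = [4, 13, 19, 6, 8]

[4, 13, 19, 6, 8]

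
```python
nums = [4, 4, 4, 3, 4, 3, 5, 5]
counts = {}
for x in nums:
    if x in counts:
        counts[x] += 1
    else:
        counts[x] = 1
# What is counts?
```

Initial: counts = {}, nums = [4, 4, 4, 3, 4, 3, 5, 5]
See 4: counts = {4: 1}
See 4: counts = {4: 2}
See 4: counts = {4: 3}
See 3: counts = {4: 3, 3: 1}
See 4: counts = {4: 4, 3: 1}
See 3: counts = {4: 4, 3: 2}
See 5: counts = {4: 4, 3: 2, 5: 1}
See 5: counts = {4: 4, 3: 2, 5: 2}

{4: 4, 3: 2, 5: 2}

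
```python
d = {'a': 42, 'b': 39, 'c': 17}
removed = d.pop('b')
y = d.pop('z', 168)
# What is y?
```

After line 1: d = {'a': 42, 'b': 39, 'c': 17}
After line 2 (pop 'b' returns 39): d = {'a': 42, 'c': 17}, removed = 39
After line 3 (pop 'z' missing, returns default 168): d = {'a': 42, 'c': 17}, y = 168

168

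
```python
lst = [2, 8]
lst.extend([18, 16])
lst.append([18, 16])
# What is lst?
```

After line 1: lst = [2, 8]
After line 2 (extend unpacks [18, 16]): lst = [2, 8, 18, 16]
After line 3 (append adds [18, 16] as single element): lst = [2, 8, 18, 16, [18, 16]]

[2, 8, 18, 16, [18, 16]]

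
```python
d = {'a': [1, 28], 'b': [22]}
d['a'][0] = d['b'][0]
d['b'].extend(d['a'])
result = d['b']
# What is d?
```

After line 1: d = {'a': [1, 28], 'b': [22]}
After line 2 (a[0] = b[0] = 22): d = {'a': [22, 28], 'b': [22]}
After line 3 (b.extend(a) appends [22, 28]): d = {'a': [22, 28], 'b': [22, 22, 28]}
After line 4: result = d['b'] = [22, 22, 28]

{'a': [22, 28], 'b': [22, 22, 28]}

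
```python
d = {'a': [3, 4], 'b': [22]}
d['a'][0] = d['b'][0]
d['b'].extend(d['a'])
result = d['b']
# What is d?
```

After line 1: d = {'a': [3, 4], 'b': [22]}
After line 2 (a[0] = b[0] = 22): d = {'a': [22, 4], 'b': [22]}
After line 3 (b.extend(a) appends [22, 4]): d = {'a': [22, 4], 'b': [22, 22, 4]}
After line 4: result = d['b'] = [22, 22, 4]

{'a': [22, 4], 'b': [22, 22, 4]}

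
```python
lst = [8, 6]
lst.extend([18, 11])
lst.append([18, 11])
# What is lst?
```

After line 1: lst = [8, 6]
After line 2 (extend unpacks [18, 11]): lst = [8, 6, 18, 11]
After line 3 (append adds [18, 11] as single element): lst = [8, 6, 18, 11, [18, 11]]

[8, 6, 18, 11, [18, 11]]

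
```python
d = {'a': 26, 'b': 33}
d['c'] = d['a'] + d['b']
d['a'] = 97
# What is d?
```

After line 1: d = {'a': 26, 'b': 33}
After line 2 (d['c'] = 26 + 33): d = {'a': 26, 'b': 33, 'c': 59}
After line 3: d = {'a': 97, 'b': 33, 'c': 59}

{'a': 97, 'b': 33, 'c': 59}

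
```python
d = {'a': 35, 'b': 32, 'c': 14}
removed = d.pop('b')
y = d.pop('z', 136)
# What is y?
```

After line 1: d = {'a': 35, 'b': 32, 'c': 14}
After line 2 (pop 'b' returns 32): d = {'a': 35, 'c': 14}, removed = 32
After line 3 (pop 'z' missing, returns default 136): d = {'a': 35, 'c': 14}, y = 136

136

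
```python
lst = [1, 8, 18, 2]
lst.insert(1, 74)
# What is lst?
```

[1, 74, 8, 18, 2]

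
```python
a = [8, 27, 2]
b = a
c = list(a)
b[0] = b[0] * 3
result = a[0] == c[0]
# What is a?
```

After line 1: a = [8, 27, 2]
After line 2 (b = a, alias): a = [8, 27, 2], b = [8, 27, 2]
After line 3 (c = list(a) is a copy, new object): c = [8, 27, 2]
After line 4 (b[0] = 8 * 3 = 24; mutates shared a/b): a = b = [24, 27, 2], c = [8, 27, 2]
After line 5 (a[0] = 24, c[0] = 8; result = False)

[24, 27, 2]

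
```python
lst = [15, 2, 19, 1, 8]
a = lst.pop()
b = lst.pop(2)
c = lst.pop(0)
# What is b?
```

After line 1: lst = [15, 2, 19, 1, 8]
After line 2 (pop() -> a = 8): lst = [15, 2, 19, 1]
After line 3 (pop(2) -> b = 19): lst = [15, 2, 1]
After line 4 (pop(0) -> c = 15): lst = [2, 1]

19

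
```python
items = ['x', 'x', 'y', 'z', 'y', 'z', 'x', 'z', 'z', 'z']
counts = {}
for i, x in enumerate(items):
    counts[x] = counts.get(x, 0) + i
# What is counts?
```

Initial: counts = {}, items = ['x', 'x', 'y', 'z', 'y', 'z', 'x', 'z', 'z', 'z']
i=0, x='x': counts = {'x': 0}
i=1, x='x': counts = {'x': 1}
i=2, x='y': counts = {'x': 1, 'y': 2}
i=3, x='z': counts = {'x': 1, 'y': 2, 'z': 3}
i=4, x='y': counts = {'x': 1, 'y': 6, 'z': 3}
i=5, x='z': counts = {'x': 1, 'y': 6, 'z': 8}
i=6, x='x': counts = {'x': 7, 'y': 6, 'z': 8}
i=7, x='z': counts = {'x': 7, 'y': 6, 'z': 15}
i=8, x='z': counts = {'x': 7, 'y': 6, 'z': 23}
i=9, x='z': counts = {'x': 7, 'y': 6, 'z': 32}

{'x': 7, 'y': 6, 'z': 32}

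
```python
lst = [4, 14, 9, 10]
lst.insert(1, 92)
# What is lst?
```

[4, 92, 14, 9, 10]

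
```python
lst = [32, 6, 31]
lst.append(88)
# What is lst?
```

[32, 6, 31, 88]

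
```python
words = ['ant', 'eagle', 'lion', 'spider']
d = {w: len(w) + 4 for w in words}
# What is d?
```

{'ant': 7, 'eagle': 9, 'lion': 8, 'spider': 10}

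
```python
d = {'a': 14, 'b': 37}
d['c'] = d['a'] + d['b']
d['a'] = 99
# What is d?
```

After line 1: d = {'a': 14, 'b': 37}
After line 2 (d['c'] = 14 + 37): d = {'a': 14, 'b': 37, 'c': 51}
After line 3: d = {'a': 99, 'b': 37, 'c': 51}

{'a': 99, 'b': 37, 'c': 51}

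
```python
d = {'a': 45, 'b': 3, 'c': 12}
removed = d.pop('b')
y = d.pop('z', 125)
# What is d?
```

After line 1: d = {'a': 45, 'b': 3, 'c': 12}
After line 2 (pop 'b' returns 3): d = {'a': 45, 'c': 12}, removed = 3
After line 3 (pop 'z' missing, returns default 125): d = {'a': 45, 'c': 12}, y = 125

{'a': 45, 'c': 12}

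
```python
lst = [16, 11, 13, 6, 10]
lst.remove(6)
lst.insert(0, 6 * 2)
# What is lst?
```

After line 1: lst = [16, 11, 13, 6, 10]
After line 2 (remove first 6): lst = [16, 11, 13, 10]
After line 3 (insert 12 at index 0): lst = [12, 16, 11, 13, 10]

[12, 16, 11, 13, 10]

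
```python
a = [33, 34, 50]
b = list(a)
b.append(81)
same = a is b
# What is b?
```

After line 1: a = [33, 34, 50]
After line 2 (b = list(a) is a shallow copy, new object): a = [33, 34, 50], b = [33, 34, 50]
After line 3 (append only mutates b): a = [33, 34, 50], b = [33, 34, 50, 81]
After line 4 (same = a is b; different objects -> False): same = False

[33, 34, 50, 81]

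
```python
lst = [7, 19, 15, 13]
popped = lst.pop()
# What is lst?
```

[7, 19, 15]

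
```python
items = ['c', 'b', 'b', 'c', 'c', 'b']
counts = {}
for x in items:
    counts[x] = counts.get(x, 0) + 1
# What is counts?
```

Initial: counts = {}, items = ['c', 'b', 'b', 'c', 'c', 'b']
See 'c': counts = {'c': 1}
See 'b': counts = {'c': 1, 'b': 1}
See 'b': counts = {'c': 1, 'b': 2}
See 'c': counts = {'c': 2, 'b': 2}
See 'c': counts = {'c': 3, 'b': 2}
See 'b': counts = {'c': 3, 'b': 3}

{'c': 3, 'b': 3}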